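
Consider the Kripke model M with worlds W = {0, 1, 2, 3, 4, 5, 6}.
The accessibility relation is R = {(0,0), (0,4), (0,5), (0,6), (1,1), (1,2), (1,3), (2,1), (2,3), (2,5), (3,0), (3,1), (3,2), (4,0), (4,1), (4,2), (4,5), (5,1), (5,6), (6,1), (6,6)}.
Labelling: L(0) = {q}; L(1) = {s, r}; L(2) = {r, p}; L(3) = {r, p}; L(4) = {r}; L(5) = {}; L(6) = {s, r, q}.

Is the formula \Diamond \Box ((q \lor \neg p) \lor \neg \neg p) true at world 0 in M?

Recall that \Box ψ holds at a world iff ψ holds at every accessible world, and \Diamond ψ holds iff ψ holds at some accessible world.
At 0: \Diamond \Box ((q \lor \neg p) \lor \neg \neg p) requires \Box ((q \lor \neg p) \lor \neg \neg p) at some successor in {0, 4, 5, 6}.
  \Box ((q \lor \neg p) \lor \neg \neg p) holds at 0, so \Diamond \Box ((q \lor \neg p) \lor \neg \neg p) is true at 0.
    At 0: \Box ((q \lor \neg p) \lor \neg \neg p) requires (q \lor \neg p) \lor \neg \neg p at every successor {0, 4, 5, 6}.
      At 0: (q \lor \neg p) \lor \neg \neg p is true.
      At 4: (q \lor \neg p) \lor \neg \neg p is true.
      At 5: (q \lor \neg p) \lor \neg \neg p is true.
      At 6: (q \lor \neg p) \lor \neg \neg p is true.
    So \Box ((q \lor \neg p) \lor \neg \neg p) is true at 0.

Yes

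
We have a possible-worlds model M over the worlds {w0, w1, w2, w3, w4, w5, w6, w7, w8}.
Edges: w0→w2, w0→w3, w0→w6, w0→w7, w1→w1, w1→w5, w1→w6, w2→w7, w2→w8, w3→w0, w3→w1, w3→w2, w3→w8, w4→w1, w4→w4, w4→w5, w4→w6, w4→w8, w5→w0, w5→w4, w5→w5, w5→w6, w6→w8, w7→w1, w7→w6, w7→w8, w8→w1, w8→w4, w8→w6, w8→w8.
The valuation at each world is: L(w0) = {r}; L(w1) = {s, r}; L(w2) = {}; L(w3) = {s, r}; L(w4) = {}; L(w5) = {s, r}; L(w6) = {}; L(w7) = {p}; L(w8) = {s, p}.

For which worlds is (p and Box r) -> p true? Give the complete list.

w0, w1, w2, w3, w4, w5, w6, w7, w8

Recall that Box ψ holds at a world iff ψ holds at every accessible world, and Dia ψ holds iff ψ holds at some accessible world.
Let φ = (p and Box r) -> p. Evaluate φ at each world:
  w0 (successors {w2, w3, w6, w7}): φ is true.
  w1 (successors {w1, w5, w6}): φ is true.
  w2 (successors {w7, w8}): φ is true.
  w3 (successors {w0, w1, w2, w8}): φ is true.
  w4 (successors {w1, w4, w5, w6, w8}): φ is true.
  w5 (successors {w0, w4, w5, w6}): φ is true.
  w6 (successors {w8}): φ is true.
  w7 (successors {w1, w6, w8}): φ is true.
  w8 (successors {w1, w4, w6, w8}): φ is true.
For instance, at w0:
  At w0: p and Box r is false, p is false, so (p and Box r) -> p is true.
    At w0: p is false, Box r is false, so p and Box r is false.
      At w0: Box r requires r at every successor {w2, w3, w6, w7}.
        r fails at w2, so Box r is false at w0.
Satisfying worlds: {w0, w1, w2, w3, w4, w5, w6, w7, w8}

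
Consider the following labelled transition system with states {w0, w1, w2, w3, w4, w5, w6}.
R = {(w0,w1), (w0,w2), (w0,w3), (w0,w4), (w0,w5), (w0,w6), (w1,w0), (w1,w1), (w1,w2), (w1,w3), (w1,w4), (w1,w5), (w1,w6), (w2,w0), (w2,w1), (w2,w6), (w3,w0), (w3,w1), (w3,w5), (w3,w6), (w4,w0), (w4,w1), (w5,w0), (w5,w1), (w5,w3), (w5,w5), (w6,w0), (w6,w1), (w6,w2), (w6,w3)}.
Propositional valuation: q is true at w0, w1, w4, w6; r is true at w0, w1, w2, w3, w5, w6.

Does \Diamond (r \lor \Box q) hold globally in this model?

Yes

Let φ = \Diamond (r \lor \Box q). Evaluate φ at each world:
  w0 (successors {w1, w2, w3, w4, w5, w6}): φ is true.
  w1 (successors {w0, w1, w2, w3, w4, w5, w6}): φ is true.
  w2 (successors {w0, w1, w6}): φ is true.
  w3 (successors {w0, w1, w5, w6}): φ is true.
  w4 (successors {w0, w1}): φ is true.
  w5 (successors {w0, w1, w3, w5}): φ is true.
  w6 (successors {w0, w1, w2, w3}): φ is true.
For instance, at w5:
  At w5: \Diamond (r \lor \Box q) requires r \lor \Box q at some successor in {w0, w1, w3, w5}.
    r \lor \Box q holds at w0, so \Diamond (r \lor \Box q) is true at w5.
      At w0: r is true, \Box q is false, so r \lor \Box q is true.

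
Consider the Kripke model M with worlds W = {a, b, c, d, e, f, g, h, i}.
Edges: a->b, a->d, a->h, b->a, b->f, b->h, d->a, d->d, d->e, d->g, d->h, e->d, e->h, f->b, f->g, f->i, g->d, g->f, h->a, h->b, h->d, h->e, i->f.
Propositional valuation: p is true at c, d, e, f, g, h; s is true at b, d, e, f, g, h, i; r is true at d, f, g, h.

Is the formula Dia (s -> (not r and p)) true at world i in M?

No

At i: Dia (s -> (not r and p)) requires s -> (not r and p) at some successor in {f}.
  At f: s -> (not r and p) is false.
So Dia (s -> (not r and p)) is false at i.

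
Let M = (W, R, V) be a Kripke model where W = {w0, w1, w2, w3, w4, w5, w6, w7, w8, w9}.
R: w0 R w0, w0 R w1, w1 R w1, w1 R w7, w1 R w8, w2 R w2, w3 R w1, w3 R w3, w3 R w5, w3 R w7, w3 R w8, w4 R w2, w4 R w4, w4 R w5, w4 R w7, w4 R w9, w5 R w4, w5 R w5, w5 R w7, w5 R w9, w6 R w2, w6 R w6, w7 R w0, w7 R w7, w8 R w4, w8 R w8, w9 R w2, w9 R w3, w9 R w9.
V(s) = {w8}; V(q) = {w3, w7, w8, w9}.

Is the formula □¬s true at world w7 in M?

At w7: □¬s requires ¬s at every successor {w0, w7}.
  At w0: ¬s is true.
  At w7: ¬s is true.
So □¬s is true at w7.

Yes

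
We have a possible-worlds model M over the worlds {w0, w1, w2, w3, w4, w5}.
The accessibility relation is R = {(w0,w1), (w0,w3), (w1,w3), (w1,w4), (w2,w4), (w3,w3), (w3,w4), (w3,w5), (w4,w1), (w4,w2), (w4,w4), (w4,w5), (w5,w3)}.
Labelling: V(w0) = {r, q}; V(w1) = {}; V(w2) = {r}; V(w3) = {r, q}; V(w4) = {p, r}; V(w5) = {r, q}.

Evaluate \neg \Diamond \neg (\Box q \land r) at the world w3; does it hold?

No

At w3: \Diamond \neg (\Box q \land r) is true, so \neg \Diamond \neg (\Box q \land r) is false.
  At w3: \Diamond \neg (\Box q \land r) requires \neg (\Box q \land r) at some successor in {w3, w4, w5}.
    \neg (\Box q \land r) holds at w3, so \Diamond \neg (\Box q \land r) is true at w3.
      At w3: \Box q \land r is false, so \neg (\Box q \land r) is true.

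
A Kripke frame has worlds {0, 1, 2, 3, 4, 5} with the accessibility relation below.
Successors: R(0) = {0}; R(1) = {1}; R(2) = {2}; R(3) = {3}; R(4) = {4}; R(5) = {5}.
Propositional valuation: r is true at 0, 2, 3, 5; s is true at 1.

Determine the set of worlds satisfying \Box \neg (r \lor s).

Recall that \Box ψ holds at a world iff ψ holds at every accessible world, and \Diamond ψ holds iff ψ holds at some accessible world.
Let φ = \Box \neg (r \lor s). Evaluate φ at each world:
  0 (successors {0}): φ is false.
  1 (successors {1}): φ is false.
  2 (successors {2}): φ is false.
  3 (successors {3}): φ is false.
  4 (successors {4}): φ is true.
  5 (successors {5}): φ is false.
For instance, at 5:
  At 5: \Box \neg (r \lor s) requires \neg (r \lor s) at every successor {5}.
    \neg (r \lor s) fails at 5, so \Box \neg (r \lor s) is false at 5.
Satisfying worlds: {4}

4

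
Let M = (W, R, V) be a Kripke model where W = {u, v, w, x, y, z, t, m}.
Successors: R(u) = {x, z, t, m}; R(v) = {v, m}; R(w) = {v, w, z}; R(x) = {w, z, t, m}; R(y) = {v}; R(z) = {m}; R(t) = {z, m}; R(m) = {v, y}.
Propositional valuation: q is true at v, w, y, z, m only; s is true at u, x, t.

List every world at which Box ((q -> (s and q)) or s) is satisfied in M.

Let φ = Box ((q -> (s and q)) or s). Evaluate φ at each world:
  u (successors {x, z, t, m}): φ is false.
  v (successors {v, m}): φ is false.
  w (successors {v, w, z}): φ is false.
  x (successors {w, z, t, m}): φ is false.
  y (successors {v}): φ is false.
  z (successors {m}): φ is false.
  t (successors {z, m}): φ is false.
  m (successors {v, y}): φ is false.
For instance, at m:
  At m: Box ((q -> (s and q)) or s) requires (q -> (s and q)) or s at every successor {v, y}.
    (q -> (s and q)) or s fails at v, so Box ((q -> (s and q)) or s) is false at m.
Satisfying worlds: none.

none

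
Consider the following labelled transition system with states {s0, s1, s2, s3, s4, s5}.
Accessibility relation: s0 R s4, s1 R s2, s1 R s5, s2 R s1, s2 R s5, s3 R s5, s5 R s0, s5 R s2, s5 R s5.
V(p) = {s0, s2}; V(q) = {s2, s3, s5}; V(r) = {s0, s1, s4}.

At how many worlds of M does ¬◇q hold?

2

Let φ = ¬◇q. Evaluate φ at each world:
  s0 (successors {s4}): φ is true.
  s1 (successors {s2, s5}): φ is false.
  s2 (successors {s1, s5}): φ is false.
  s3 (successors {s5}): φ is false.
  s4 (successors ∅): φ is true.
  s5 (successors {s0, s2, s5}): φ is false.
For instance, at s2:
  At s2: ◇q is true, so ¬◇q is false.
    At s2: ◇q requires q at some successor in {s1, s5}.
      q holds at s5, so ◇q is true at s2.
Satisfying worlds: {s0, s4}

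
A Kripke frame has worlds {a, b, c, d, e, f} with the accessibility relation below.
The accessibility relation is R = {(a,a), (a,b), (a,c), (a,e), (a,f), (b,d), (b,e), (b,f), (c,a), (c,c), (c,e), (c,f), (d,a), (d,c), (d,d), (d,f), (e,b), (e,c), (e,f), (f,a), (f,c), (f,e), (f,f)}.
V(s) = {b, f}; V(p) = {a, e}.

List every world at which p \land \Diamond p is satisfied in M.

a

Let φ = p \land \Diamond p. Evaluate φ at each world:
  a (successors {a, b, c, e, f}): φ is true.
  b (successors {d, e, f}): φ is false.
  c (successors {a, c, e, f}): φ is false.
  d (successors {a, c, d, f}): φ is false.
  e (successors {b, c, f}): φ is false.
  f (successors {a, c, e, f}): φ is false.
For instance, at b:
  At b: p is false, \Diamond p is true, so p \land \Diamond p is false.
    At b: \Diamond p requires p at some successor in {d, e, f}.
      p holds at e, so \Diamond p is true at b.
Satisfying worlds: {a}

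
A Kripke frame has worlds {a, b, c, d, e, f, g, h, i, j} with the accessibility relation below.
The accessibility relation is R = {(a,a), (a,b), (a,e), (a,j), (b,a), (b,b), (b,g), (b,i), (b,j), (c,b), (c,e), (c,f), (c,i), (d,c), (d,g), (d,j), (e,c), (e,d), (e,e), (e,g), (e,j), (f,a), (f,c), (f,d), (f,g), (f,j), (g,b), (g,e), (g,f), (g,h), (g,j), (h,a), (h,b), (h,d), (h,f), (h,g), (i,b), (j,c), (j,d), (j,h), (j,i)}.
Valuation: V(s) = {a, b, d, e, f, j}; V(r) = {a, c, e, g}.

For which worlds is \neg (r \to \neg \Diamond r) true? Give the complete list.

Let φ = \neg (r \to \neg \Diamond r). Evaluate φ at each world:
  a (successors {a, b, e, j}): φ is true.
  b (successors {a, b, g, i, j}): φ is false.
  c (successors {b, e, f, i}): φ is true.
  d (successors {c, g, j}): φ is false.
  e (successors {c, d, e, g, j}): φ is true.
  f (successors {a, c, d, g, j}): φ is false.
  g (successors {b, e, f, h, j}): φ is true.
  h (successors {a, b, d, f, g}): φ is false.
  i (successors {b}): φ is false.
  j (successors {c, d, h, i}): φ is false.
For instance, at g:
  At g: r \to \neg \Diamond r is false, so \neg (r \to \neg \Diamond r) is true.
    At g: r is true, \neg \Diamond r is false, so r \to \neg \Diamond r is false.
      At g: \Diamond r is true, so \neg \Diamond r is false.
Satisfying worlds: {a, c, e, g}

a, c, e, g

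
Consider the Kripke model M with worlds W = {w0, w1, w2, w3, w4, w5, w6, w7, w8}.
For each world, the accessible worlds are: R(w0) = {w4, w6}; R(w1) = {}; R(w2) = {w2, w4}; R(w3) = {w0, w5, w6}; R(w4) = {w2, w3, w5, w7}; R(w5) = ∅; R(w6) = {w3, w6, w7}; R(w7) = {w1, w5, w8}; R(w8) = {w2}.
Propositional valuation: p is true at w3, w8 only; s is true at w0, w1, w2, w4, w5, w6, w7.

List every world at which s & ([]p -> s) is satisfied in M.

Let φ = s & ([]p -> s). Evaluate φ at each world:
  w0 (successors {w4, w6}): φ is true.
  w1 (successors ∅): φ is true.
  w2 (successors {w2, w4}): φ is true.
  w3 (successors {w0, w5, w6}): φ is false.
  w4 (successors {w2, w3, w5, w7}): φ is true.
  w5 (successors ∅): φ is true.
  w6 (successors {w3, w6, w7}): φ is true.
  w7 (successors {w1, w5, w8}): φ is true.
  w8 (successors {w2}): φ is false.
For instance, at w3:
  At w3: s is false, []p -> s is true, so s & ([]p -> s) is false.
    At w3: []p is false, s is false, so []p -> s is true.
      At w3: []p requires p at every successor {w0, w5, w6}.
        p fails at w0, so []p is false at w3.
Satisfying worlds: {w0, w1, w2, w4, w5, w6, w7}

w0, w1, w2, w4, w5, w6, w7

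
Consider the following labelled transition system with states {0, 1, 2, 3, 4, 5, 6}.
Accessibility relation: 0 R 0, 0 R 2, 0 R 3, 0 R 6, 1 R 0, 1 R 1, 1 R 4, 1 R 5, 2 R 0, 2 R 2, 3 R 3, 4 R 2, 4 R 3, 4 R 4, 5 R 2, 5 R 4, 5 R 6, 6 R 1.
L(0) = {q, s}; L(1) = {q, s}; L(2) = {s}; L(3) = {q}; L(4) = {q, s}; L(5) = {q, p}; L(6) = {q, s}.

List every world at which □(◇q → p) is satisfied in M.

none

Recall that □ψ holds at a world iff ψ holds at every accessible world, and ◇ψ holds iff ψ holds at some accessible world.
Let φ = □(◇q → p). Evaluate φ at each world:
  0 (successors {0, 2, 3, 6}): φ is false.
  1 (successors {0, 1, 4, 5}): φ is false.
  2 (successors {0, 2}): φ is false.
  3 (successors {3}): φ is false.
  4 (successors {2, 3, 4}): φ is false.
  5 (successors {2, 4, 6}): φ is false.
  6 (successors {1}): φ is false.
For instance, at 2:
  At 2: □(◇q → p) requires ◇q → p at every successor {0, 2}.
    ◇q → p fails at 0, so □(◇q → p) is false at 2.
      At 0: ◇q is true, p is false, so ◇q → p is false.
Satisfying worlds: none.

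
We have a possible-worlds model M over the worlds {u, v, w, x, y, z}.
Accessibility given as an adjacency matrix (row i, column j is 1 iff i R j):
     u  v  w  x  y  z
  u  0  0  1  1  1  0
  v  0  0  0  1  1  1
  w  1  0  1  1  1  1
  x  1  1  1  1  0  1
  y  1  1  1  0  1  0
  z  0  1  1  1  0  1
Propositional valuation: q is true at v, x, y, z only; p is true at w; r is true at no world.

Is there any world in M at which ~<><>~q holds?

No

Let φ = ~<><>~q. Evaluate φ at each world:
  u (successors {w, x, y}): φ is false.
  v (successors {x, y, z}): φ is false.
  w (successors {u, w, x, y, z}): φ is false.
  x (successors {u, v, w, x, z}): φ is false.
  y (successors {u, v, w, y}): φ is false.
  z (successors {v, w, x, z}): φ is false.
For instance, at u:
  At u: <><>~q is true, so ~<><>~q is false.
    At u: <><>~q requires <>~q at some successor in {w, x, y}.
      <>~q holds at w, so <><>~q is true at u.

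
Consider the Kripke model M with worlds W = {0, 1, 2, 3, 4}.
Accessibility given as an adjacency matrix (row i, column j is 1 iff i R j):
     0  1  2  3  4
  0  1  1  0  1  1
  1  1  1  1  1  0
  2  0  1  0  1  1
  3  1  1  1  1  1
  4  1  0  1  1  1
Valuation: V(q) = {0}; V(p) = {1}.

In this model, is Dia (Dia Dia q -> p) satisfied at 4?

At 4: Dia (Dia Dia q -> p) requires Dia Dia q -> p at some successor in {0, 2, 3, 4}.
  At 0: Dia Dia q -> p is false.
  At 2: Dia Dia q -> p is false.
  At 3: Dia Dia q -> p is false.
  At 4: Dia Dia q -> p is false.
So Dia (Dia Dia q -> p) is false at 4.

No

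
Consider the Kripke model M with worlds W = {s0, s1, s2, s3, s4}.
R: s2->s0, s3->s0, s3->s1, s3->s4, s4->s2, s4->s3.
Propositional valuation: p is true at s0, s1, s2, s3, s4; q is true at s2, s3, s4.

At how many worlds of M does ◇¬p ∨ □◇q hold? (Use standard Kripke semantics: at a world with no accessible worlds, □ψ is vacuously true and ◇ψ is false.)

Let φ = ◇¬p ∨ □◇q. Evaluate φ at each world:
  s0 (successors ∅): φ is true.
  s1 (successors ∅): φ is true.
  s2 (successors {s0}): φ is false.
  s3 (successors {s0, s1, s4}): φ is false.
  s4 (successors {s2, s3}): φ is false.
For instance, at s3:
  At s3: ◇¬p is false, □◇q is false, so ◇¬p ∨ □◇q is false.
    At s3: ◇¬p requires ¬p at some successor in {s0, s1, s4}.
      At s0: ¬p is false.
      At s1: ¬p is false.
      At s4: ¬p is false.
    So ◇¬p is false at s3.
    At s3: □◇q requires ◇q at every successor {s0, s1, s4}.
      ◇q fails at s0, so □◇q is false at s3.
Satisfying worlds: {s0, s1}

2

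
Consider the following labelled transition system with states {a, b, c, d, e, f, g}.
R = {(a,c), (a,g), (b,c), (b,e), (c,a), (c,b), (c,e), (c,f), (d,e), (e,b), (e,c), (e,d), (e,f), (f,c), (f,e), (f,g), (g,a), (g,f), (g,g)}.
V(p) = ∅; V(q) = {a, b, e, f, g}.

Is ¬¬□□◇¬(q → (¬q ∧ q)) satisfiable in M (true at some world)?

Yes

Let φ = ¬¬□□◇¬(q → (¬q ∧ q)). Evaluate φ at each world:
  a (successors {c, g}): φ is true.
  b (successors {c, e}): φ is true.
  c (successors {a, b, e, f}): φ is true.
  d (successors {e}): φ is true.
  e (successors {b, c, d, f}): φ is true.
  f (successors {c, e, g}): φ is true.
  g (successors {a, f, g}): φ is true.
Detail at a (witness):
  At a: ¬□□◇¬(q → (¬q ∧ q)) is false, so ¬¬□□◇¬(q → (¬q ∧ q)) is true.
    At a: □□◇¬(q → (¬q ∧ q)) is true, so ¬□□◇¬(q → (¬q ∧ q)) is false.
      At a: □□◇¬(q → (¬q ∧ q)) requires □◇¬(q → (¬q ∧ q)) at every successor {c, g}.
        At c: □◇¬(q → (¬q ∧ q)) is true.
        At g: □◇¬(q → (¬q ∧ q)) is true.
      So □□◇¬(q → (¬q ∧ q)) is true at a.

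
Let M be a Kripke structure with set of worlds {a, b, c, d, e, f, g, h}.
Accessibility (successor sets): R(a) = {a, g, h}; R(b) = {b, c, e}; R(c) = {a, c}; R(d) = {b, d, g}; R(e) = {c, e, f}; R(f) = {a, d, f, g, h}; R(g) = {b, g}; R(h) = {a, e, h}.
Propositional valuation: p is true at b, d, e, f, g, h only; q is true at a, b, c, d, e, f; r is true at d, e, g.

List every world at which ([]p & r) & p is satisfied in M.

Let φ = ([]p & r) & p. Evaluate φ at each world:
  a (successors {a, g, h}): φ is false.
  b (successors {b, c, e}): φ is false.
  c (successors {a, c}): φ is false.
  d (successors {b, d, g}): φ is true.
  e (successors {c, e, f}): φ is false.
  f (successors {a, d, f, g, h}): φ is false.
  g (successors {b, g}): φ is true.
  h (successors {a, e, h}): φ is false.
For instance, at g:
  At g: []p & r is true, p is true, so ([]p & r) & p is true.
    At g: []p is true, r is true, so []p & r is true.
      At g: []p requires p at every successor {b, g}.
        At b: p is true.
        At g: p is true.
      So []p is true at g.
Satisfying worlds: {d, g}

d, g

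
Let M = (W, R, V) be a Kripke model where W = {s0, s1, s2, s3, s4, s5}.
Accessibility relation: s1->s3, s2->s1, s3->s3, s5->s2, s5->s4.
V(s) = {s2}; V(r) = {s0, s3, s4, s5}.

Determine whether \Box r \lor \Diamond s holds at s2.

At s2: \Box r is false, \Diamond s is false, so \Box r \lor \Diamond s is false.
  At s2: \Box r requires r at every successor {s1}.
    r fails at s1, so \Box r is false at s2.
  At s2: \Diamond s requires s at some successor in {s1}.
    At s1: s is false.
  So \Diamond s is false at s2.

No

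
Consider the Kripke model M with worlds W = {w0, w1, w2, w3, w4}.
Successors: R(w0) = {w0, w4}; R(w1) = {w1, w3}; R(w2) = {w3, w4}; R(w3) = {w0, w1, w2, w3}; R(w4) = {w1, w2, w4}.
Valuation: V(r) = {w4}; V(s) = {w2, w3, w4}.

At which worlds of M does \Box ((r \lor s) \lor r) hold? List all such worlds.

Recall that \Box ψ holds at a world iff ψ holds at every accessible world, and \Diamond ψ holds iff ψ holds at some accessible world.
Let φ = \Box ((r \lor s) \lor r). Evaluate φ at each world:
  w0 (successors {w0, w4}): φ is false.
  w1 (successors {w1, w3}): φ is false.
  w2 (successors {w3, w4}): φ is true.
  w3 (successors {w0, w1, w2, w3}): φ is false.
  w4 (successors {w1, w2, w4}): φ is false.
For instance, at w2:
  At w2: \Box ((r \lor s) \lor r) requires (r \lor s) \lor r at every successor {w3, w4}.
    At w3: (r \lor s) \lor r is true.
    At w4: (r \lor s) \lor r is true.
  So \Box ((r \lor s) \lor r) is true at w2.
Satisfying worlds: {w2}

w2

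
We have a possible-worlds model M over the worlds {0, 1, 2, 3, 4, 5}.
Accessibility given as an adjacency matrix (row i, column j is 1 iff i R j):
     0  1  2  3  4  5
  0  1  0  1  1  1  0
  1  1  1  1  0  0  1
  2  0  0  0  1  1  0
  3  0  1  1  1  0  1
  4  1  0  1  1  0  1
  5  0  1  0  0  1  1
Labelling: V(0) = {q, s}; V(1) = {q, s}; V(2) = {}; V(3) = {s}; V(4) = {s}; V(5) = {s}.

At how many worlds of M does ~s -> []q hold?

5

Recall that []ψ holds at a world iff ψ holds at every accessible world, and <>ψ holds iff ψ holds at some accessible world.
Let φ = ~s -> []q. Evaluate φ at each world:
  0 (successors {0, 2, 3, 4}): φ is true.
  1 (successors {0, 1, 2, 5}): φ is true.
  2 (successors {3, 4}): φ is false.
  3 (successors {1, 2, 3, 5}): φ is true.
  4 (successors {0, 2, 3, 5}): φ is true.
  5 (successors {1, 4, 5}): φ is true.
For instance, at 2:
  At 2: ~s is true, []q is false, so ~s -> []q is false.
    At 2: []q requires q at every successor {3, 4}.
      q fails at 3, so []q is false at 2.
Satisfying worlds: {0, 1, 3, 4, 5}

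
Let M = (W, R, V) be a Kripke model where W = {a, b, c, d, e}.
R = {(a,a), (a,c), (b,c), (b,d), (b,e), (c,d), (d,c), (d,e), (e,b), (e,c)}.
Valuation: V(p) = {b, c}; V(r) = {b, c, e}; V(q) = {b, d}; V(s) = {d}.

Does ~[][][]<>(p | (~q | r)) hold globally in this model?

Let φ = ~[][][]<>(p | (~q | r)). Evaluate φ at each world:
  a (successors {a, c}): φ is true.
  b (successors {c, d, e}): φ is true.
  c (successors {d}): φ is true.
  d (successors {c, e}): φ is true.
  e (successors {b, c}): φ is true.
For instance, at b:
  At b: [][][]<>(p | (~q | r)) is false, so ~[][][]<>(p | (~q | r)) is true.
    At b: [][][]<>(p | (~q | r)) requires [][]<>(p | (~q | r)) at every successor {c, d, e}.
      [][]<>(p | (~q | r)) fails at c, so [][][]<>(p | (~q | r)) is false at b.

Yes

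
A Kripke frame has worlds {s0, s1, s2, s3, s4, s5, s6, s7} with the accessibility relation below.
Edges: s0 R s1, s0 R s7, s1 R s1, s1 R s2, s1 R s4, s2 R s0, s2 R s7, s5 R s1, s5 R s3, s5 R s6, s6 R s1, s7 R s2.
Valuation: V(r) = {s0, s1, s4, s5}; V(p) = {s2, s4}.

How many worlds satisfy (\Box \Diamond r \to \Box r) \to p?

Recall that \Box ψ holds at a world iff ψ holds at every accessible world, and \Diamond ψ holds iff ψ holds at some accessible world.
Let φ = (\Box \Diamond r \to \Box r) \to p. Evaluate φ at each world:
  s0 (successors {s1, s7}): φ is false.
  s1 (successors {s1, s2, s4}): φ is false.
  s2 (successors {s0, s7}): φ is true.
  s3 (successors ∅): φ is false.
  s4 (successors ∅): φ is true.
  s5 (successors {s1, s3, s6}): φ is false.
  s6 (successors {s1}): φ is false.
  s7 (successors {s2}): φ is true.
For instance, at s0:
  At s0: \Box \Diamond r \to \Box r is true, p is false, so (\Box \Diamond r \to \Box r) \to p is false.
    At s0: \Box \Diamond r is false, \Box r is false, so \Box \Diamond r \to \Box r is true.
      At s0: \Box \Diamond r requires \Diamond r at every successor {s1, s7}.
        \Diamond r fails at s7, so \Box \Diamond r is false at s0.
      At s0: \Box r requires r at every successor {s1, s7}.
        r fails at s7, so \Box r is false at s0.
Satisfying worlds: {s2, s4, s7}

3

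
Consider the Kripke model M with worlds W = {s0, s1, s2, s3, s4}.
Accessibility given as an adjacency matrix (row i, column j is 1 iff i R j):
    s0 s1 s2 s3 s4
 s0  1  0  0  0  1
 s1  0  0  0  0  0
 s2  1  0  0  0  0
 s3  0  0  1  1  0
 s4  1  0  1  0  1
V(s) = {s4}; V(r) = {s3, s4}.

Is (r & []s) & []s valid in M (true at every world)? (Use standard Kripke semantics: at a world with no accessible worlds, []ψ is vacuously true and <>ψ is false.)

Let φ = (r & []s) & []s. Evaluate φ at each world:
  s0 (successors {s0, s4}): φ is false.
  s1 (successors ∅): φ is false.
  s2 (successors {s0}): φ is false.
  s3 (successors {s2, s3}): φ is false.
  s4 (successors {s0, s2, s4}): φ is false.
Detail at s0 (counterexample):
  At s0: r & []s is false, []s is false, so (r & []s) & []s is false.
    At s0: r is false, []s is false, so r & []s is false.
      At s0: []s requires s at every successor {s0, s4}.
        s fails at s0, so []s is false at s0.
    At s0: []s requires s at every successor {s0, s4}.
      s fails at s0, so []s is false at s0.

No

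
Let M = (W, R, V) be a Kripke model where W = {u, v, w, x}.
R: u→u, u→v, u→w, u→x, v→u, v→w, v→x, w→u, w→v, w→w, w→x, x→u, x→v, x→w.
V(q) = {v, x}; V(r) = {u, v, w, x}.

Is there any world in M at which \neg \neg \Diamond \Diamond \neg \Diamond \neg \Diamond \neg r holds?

Let φ = \neg \neg \Diamond \Diamond \neg \Diamond \neg \Diamond \neg r. Evaluate φ at each world:
  u (successors {u, v, w, x}): φ is false.
  v (successors {u, w, x}): φ is false.
  w (successors {u, v, w, x}): φ is false.
  x (successors {u, v, w}): φ is false.
For instance, at v:
  At v: \neg \Diamond \Diamond \neg \Diamond \neg \Diamond \neg r is true, so \neg \neg \Diamond \Diamond \neg \Diamond \neg \Diamond \neg r is false.
    At v: \Diamond \Diamond \neg \Diamond \neg \Diamond \neg r is false, so \neg \Diamond \Diamond \neg \Diamond \neg \Diamond \neg r is true.
      At v: \Diamond \Diamond \neg \Diamond \neg \Diamond \neg r requires \Diamond \neg \Diamond \neg \Diamond \neg r at some successor in {u, w, x}.
        At u: \Diamond \neg \Diamond \neg \Diamond \neg r is false.
        At w: \Diamond \neg \Diamond \neg \Diamond \neg r is false.
        At x: \Diamond \neg \Diamond \neg \Diamond \neg r is false.
      So \Diamond \Diamond \neg \Diamond \neg \Diamond \neg r is false at v.

No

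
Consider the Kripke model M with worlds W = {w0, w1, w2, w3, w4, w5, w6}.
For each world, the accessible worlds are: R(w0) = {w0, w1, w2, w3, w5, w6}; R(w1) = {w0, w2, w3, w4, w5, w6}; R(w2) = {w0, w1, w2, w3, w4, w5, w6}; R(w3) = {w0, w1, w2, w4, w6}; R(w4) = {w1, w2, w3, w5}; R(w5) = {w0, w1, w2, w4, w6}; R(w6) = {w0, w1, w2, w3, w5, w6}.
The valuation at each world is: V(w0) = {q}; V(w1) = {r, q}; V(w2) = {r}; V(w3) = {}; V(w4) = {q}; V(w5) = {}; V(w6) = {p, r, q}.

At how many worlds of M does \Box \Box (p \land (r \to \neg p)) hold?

Let φ = \Box \Box (p \land (r \to \neg p)). Evaluate φ at each world:
  w0 (successors {w0, w1, w2, w3, w5, w6}): φ is false.
  w1 (successors {w0, w2, w3, w4, w5, w6}): φ is false.
  w2 (successors {w0, w1, w2, w3, w4, w5, w6}): φ is false.
  w3 (successors {w0, w1, w2, w4, w6}): φ is false.
  w4 (successors {w1, w2, w3, w5}): φ is false.
  w5 (successors {w0, w1, w2, w4, w6}): φ is false.
  w6 (successors {w0, w1, w2, w3, w5, w6}): φ is false.
For instance, at w1:
  At w1: \Box \Box (p \land (r \to \neg p)) requires \Box (p \land (r \to \neg p)) at every successor {w0, w2, w3, w4, w5, w6}.
    \Box (p \land (r \to \neg p)) fails at w0, so \Box \Box (p \land (r \to \neg p)) is false at w1.
      At w0: \Box (p \land (r \to \neg p)) requires p \land (r \to \neg p) at every successor {w0, w1, w2, w3, w5, w6}.
        p \land (r \to \neg p) fails at w0, so \Box (p \land (r \to \neg p)) is false at w0.
Satisfying worlds: none.

0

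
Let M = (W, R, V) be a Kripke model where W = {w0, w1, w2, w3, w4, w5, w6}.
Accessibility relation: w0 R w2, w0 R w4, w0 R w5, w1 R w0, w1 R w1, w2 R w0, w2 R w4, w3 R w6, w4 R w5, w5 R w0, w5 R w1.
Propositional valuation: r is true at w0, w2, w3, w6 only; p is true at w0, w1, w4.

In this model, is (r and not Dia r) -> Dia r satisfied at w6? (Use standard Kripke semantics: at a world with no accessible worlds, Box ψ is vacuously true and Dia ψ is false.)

At w6: r and not Dia r is true, Dia r is false, so (r and not Dia r) -> Dia r is false.
  At w6: r is true, not Dia r is true, so r and not Dia r is true.
    At w6: Dia r is false, so not Dia r is true.
      At w6: no accessible worlds, so Dia r is false.
  At w6: no accessible worlds, so Dia r is false.

No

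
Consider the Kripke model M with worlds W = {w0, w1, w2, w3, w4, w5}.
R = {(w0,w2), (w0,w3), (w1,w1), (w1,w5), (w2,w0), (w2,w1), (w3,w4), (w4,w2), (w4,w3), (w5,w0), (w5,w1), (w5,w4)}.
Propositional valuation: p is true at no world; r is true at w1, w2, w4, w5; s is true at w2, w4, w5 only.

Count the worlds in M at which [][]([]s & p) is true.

0

Let φ = [][]([]s & p). Evaluate φ at each world:
  w0 (successors {w2, w3}): φ is false.
  w1 (successors {w1, w5}): φ is false.
  w2 (successors {w0, w1}): φ is false.
  w3 (successors {w4}): φ is false.
  w4 (successors {w2, w3}): φ is false.
  w5 (successors {w0, w1, w4}): φ is false.
For instance, at w4:
  At w4: [][]([]s & p) requires []([]s & p) at every successor {w2, w3}.
    []([]s & p) fails at w2, so [][]([]s & p) is false at w4.
      At w2: []([]s & p) requires []s & p at every successor {w0, w1}.
        []s & p fails at w0, so []([]s & p) is false at w2.
Satisfying worlds: none.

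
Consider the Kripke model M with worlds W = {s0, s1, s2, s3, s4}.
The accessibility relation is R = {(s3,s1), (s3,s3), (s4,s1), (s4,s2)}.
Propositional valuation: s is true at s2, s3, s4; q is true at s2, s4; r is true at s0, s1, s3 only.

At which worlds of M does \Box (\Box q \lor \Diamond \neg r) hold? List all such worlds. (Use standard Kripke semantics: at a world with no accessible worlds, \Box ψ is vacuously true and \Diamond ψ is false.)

Let φ = \Box (\Box q \lor \Diamond \neg r). Evaluate φ at each world:
  s0 (successors ∅): φ is true.
  s1 (successors ∅): φ is true.
  s2 (successors ∅): φ is true.
  s3 (successors {s1, s3}): φ is false.
  s4 (successors {s1, s2}): φ is true.
For instance, at s4:
  At s4: \Box (\Box q \lor \Diamond \neg r) requires \Box q \lor \Diamond \neg r at every successor {s1, s2}.
      At s1: \Box q is true, \Diamond \neg r is false, so \Box q \lor \Diamond \neg r is true.
      At s2: \Box q is true, \Diamond \neg r is false, so \Box q \lor \Diamond \neg r is true.
  So \Box (\Box q \lor \Diamond \neg r) is true at s4.
Satisfying worlds: {s0, s1, s2, s4}

s0, s1, s2, s4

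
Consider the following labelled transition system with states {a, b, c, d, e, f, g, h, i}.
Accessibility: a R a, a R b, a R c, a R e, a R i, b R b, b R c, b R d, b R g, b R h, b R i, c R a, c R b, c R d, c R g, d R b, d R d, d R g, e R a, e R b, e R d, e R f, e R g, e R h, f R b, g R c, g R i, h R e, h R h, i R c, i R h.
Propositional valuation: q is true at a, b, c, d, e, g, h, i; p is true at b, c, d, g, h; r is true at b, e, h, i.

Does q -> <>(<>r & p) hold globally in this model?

Recall that <>ψ holds at a world iff ψ holds at some accessible world.
Let φ = q -> <>(<>r & p). Evaluate φ at each world:
  a (successors {a, b, c, e, i}): φ is true.
  b (successors {b, c, d, g, h, i}): φ is true.
  c (successors {a, b, d, g}): φ is true.
  d (successors {b, d, g}): φ is true.
  e (successors {a, b, d, f, g, h}): φ is true.
  f (successors {b}): φ is true.
  g (successors {c, i}): φ is true.
  h (successors {e, h}): φ is true.
  i (successors {c, h}): φ is true.
For instance, at d:
  At d: q is true, <>(<>r & p) is true, so q -> <>(<>r & p) is true.
    At d: <>(<>r & p) requires <>r & p at some successor in {b, d, g}.
      <>r & p holds at b, so <>(<>r & p) is true at d.

Yes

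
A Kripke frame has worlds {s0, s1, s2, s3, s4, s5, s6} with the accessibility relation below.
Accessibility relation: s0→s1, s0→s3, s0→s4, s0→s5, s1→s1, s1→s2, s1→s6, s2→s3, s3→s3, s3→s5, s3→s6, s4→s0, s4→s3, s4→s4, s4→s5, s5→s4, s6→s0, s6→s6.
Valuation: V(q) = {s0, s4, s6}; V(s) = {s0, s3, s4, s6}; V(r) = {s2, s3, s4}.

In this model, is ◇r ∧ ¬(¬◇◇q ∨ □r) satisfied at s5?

At s5: ◇r is true, ¬(¬◇◇q ∨ □r) is false, so ◇r ∧ ¬(¬◇◇q ∨ □r) is false.
  At s5: ◇r requires r at some successor in {s4}.
    r holds at s4, so ◇r is true at s5.
  At s5: ¬◇◇q ∨ □r is true, so ¬(¬◇◇q ∨ □r) is false.
    At s5: ¬◇◇q is false, □r is true, so ¬◇◇q ∨ □r is true.
      At s5: ◇◇q is true, so ¬◇◇q is false.
      At s5: □r requires r at every successor {s4}.
        At s4: r is true.
      So □r is true at s5.

No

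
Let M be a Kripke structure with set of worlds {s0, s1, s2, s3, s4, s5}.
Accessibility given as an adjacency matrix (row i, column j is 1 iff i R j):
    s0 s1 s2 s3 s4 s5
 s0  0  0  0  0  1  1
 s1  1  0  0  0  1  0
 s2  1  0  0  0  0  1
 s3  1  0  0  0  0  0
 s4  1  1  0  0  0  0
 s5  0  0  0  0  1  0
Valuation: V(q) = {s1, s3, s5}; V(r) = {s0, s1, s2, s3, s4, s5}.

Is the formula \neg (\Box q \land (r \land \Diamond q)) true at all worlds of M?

Yes

Recall that \Box ψ holds at a world iff ψ holds at every accessible world, and \Diamond ψ holds iff ψ holds at some accessible world.
Let φ = \neg (\Box q \land (r \land \Diamond q)). Evaluate φ at each world:
  s0 (successors {s4, s5}): φ is true.
  s1 (successors {s0, s4}): φ is true.
  s2 (successors {s0, s5}): φ is true.
  s3 (successors {s0}): φ is true.
  s4 (successors {s0, s1}): φ is true.
  s5 (successors {s4}): φ is true.
For instance, at s5:
  At s5: \Box q \land (r \land \Diamond q) is false, so \neg (\Box q \land (r \land \Diamond q)) is true.
    At s5: \Box q is false, r \land \Diamond q is false, so \Box q \land (r \land \Diamond q) is false.
      At s5: \Box q requires q at every successor {s4}.
        q fails at s4, so \Box q is false at s5.
      At s5: r is true, \Diamond q is false, so r \land \Diamond q is false.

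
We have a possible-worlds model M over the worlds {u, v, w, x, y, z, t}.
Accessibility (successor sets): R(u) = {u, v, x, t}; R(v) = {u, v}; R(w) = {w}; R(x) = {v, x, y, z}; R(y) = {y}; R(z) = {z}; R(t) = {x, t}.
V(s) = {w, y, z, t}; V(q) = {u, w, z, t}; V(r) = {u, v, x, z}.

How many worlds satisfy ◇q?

6

Recall that ◇ψ holds at a world iff ψ holds at some accessible world.
Let φ = ◇q. Evaluate φ at each world:
  u (successors {u, v, x, t}): φ is true.
  v (successors {u, v}): φ is true.
  w (successors {w}): φ is true.
  x (successors {v, x, y, z}): φ is true.
  y (successors {y}): φ is false.
  z (successors {z}): φ is true.
  t (successors {x, t}): φ is true.
For instance, at u:
  At u: ◇q requires q at some successor in {u, v, x, t}.
    q holds at u, so ◇q is true at u.
Satisfying worlds: {u, v, w, x, z, t}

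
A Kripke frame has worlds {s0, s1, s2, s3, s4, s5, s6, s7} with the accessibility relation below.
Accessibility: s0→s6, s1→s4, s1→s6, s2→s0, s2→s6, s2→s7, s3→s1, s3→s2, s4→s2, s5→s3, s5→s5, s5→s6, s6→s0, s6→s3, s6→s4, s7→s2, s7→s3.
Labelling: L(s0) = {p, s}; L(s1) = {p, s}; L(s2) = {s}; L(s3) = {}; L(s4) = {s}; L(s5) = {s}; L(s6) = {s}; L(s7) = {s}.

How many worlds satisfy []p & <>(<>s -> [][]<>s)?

0

Recall that []ψ holds at a world iff ψ holds at every accessible world, and <>ψ holds iff ψ holds at some accessible world.
Let φ = []p & <>(<>s -> [][]<>s). Evaluate φ at each world:
  s0 (successors {s6}): φ is false.
  s1 (successors {s4, s6}): φ is false.
  s2 (successors {s0, s6, s7}): φ is false.
  s3 (successors {s1, s2}): φ is false.
  s4 (successors {s2}): φ is false.
  s5 (successors {s3, s5, s6}): φ is false.
  s6 (successors {s0, s3, s4}): φ is false.
  s7 (successors {s2, s3}): φ is false.
For instance, at s4:
  At s4: []p is false, <>(<>s -> [][]<>s) is true, so []p & <>(<>s -> [][]<>s) is false.
    At s4: []p requires p at every successor {s2}.
      p fails at s2, so []p is false at s4.
    At s4: <>(<>s -> [][]<>s) requires <>s -> [][]<>s at some successor in {s2}.
      <>s -> [][]<>s holds at s2, so <>(<>s -> [][]<>s) is true at s4.
Satisfying worlds: none.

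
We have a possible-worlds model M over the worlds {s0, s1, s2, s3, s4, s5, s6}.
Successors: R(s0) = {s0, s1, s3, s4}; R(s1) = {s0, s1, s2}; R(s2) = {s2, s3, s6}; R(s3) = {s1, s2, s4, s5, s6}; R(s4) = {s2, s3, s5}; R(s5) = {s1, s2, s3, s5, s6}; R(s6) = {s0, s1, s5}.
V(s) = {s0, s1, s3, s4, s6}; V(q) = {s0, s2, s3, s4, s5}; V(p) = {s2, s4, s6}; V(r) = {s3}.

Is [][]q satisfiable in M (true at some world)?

No

Recall that []ψ holds at a world iff ψ holds at every accessible world, and <>ψ holds iff ψ holds at some accessible world.
Let φ = [][]q. Evaluate φ at each world:
  s0 (successors {s0, s1, s3, s4}): φ is false.
  s1 (successors {s0, s1, s2}): φ is false.
  s2 (successors {s2, s3, s6}): φ is false.
  s3 (successors {s1, s2, s4, s5, s6}): φ is false.
  s4 (successors {s2, s3, s5}): φ is false.
  s5 (successors {s1, s2, s3, s5, s6}): φ is false.
  s6 (successors {s0, s1, s5}): φ is false.
For instance, at s2:
  At s2: [][]q requires []q at every successor {s2, s3, s6}.
    []q fails at s2, so [][]q is false at s2.
      At s2: []q requires q at every successor {s2, s3, s6}.
        q fails at s6, so []q is false at s2.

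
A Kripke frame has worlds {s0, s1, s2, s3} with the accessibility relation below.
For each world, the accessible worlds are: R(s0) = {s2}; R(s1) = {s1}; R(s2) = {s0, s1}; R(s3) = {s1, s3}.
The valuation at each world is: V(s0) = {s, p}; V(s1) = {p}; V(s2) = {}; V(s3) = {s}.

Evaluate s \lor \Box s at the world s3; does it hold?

Yes

At s3: s is true, \Box s is false, so s \lor \Box s is true.
  At s3: \Box s requires s at every successor {s1, s3}.
    s fails at s1, so \Box s is false at s3.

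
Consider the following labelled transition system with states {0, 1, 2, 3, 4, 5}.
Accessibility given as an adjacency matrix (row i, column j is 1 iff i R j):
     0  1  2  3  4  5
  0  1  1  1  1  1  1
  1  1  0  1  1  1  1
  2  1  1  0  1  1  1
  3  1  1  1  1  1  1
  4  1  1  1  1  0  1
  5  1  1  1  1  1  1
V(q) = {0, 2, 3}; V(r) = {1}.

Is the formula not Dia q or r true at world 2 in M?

No

Recall that Dia ψ holds at a world iff ψ holds at some accessible world.
At 2: not Dia q is false, r is false, so not Dia q or r is false.
  At 2: Dia q is true, so not Dia q is false.
    At 2: Dia q requires q at some successor in {0, 1, 3, 4, 5}.
      q holds at 0, so Dia q is true at 2.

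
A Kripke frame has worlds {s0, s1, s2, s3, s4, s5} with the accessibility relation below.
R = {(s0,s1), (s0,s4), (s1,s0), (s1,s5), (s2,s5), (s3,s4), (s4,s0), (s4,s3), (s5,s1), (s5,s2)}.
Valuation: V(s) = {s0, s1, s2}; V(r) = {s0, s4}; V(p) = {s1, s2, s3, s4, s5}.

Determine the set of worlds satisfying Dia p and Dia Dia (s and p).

Let φ = Dia p and Dia Dia (s and p). Evaluate φ at each world:
  s0 (successors {s1, s4}): φ is false.
  s1 (successors {s0, s5}): φ is true.
  s2 (successors {s5}): φ is true.
  s3 (successors {s4}): φ is false.
  s4 (successors {s0, s3}): φ is true.
  s5 (successors {s1, s2}): φ is false.
For instance, at s5:
  At s5: Dia p is true, Dia Dia (s and p) is false, so Dia p and Dia Dia (s and p) is false.
    At s5: Dia p requires p at some successor in {s1, s2}.
      p holds at s1, so Dia p is true at s5.
    At s5: Dia Dia (s and p) requires Dia (s and p) at some successor in {s1, s2}.
      At s1: Dia (s and p) is false.
      At s2: Dia (s and p) is false.
    So Dia Dia (s and p) is false at s5.
Satisfying worlds: {s1, s2, s4}

s1, s2, s4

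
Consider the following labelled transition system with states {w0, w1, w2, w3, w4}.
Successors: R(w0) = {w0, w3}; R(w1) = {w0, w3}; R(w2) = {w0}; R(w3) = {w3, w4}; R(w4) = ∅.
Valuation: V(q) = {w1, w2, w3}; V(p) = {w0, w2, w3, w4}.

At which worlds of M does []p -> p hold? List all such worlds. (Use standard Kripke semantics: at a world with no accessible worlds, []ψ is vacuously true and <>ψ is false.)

Let φ = []p -> p. Evaluate φ at each world:
  w0 (successors {w0, w3}): φ is true.
  w1 (successors {w0, w3}): φ is false.
  w2 (successors {w0}): φ is true.
  w3 (successors {w3, w4}): φ is true.
  w4 (successors ∅): φ is true.
For instance, at w1:
  At w1: []p is true, p is false, so []p -> p is false.
    At w1: []p requires p at every successor {w0, w3}.
      At w0: p is true.
      At w3: p is true.
    So []p is true at w1.
Satisfying worlds: {w0, w2, w3, w4}

w0, w2, w3, w4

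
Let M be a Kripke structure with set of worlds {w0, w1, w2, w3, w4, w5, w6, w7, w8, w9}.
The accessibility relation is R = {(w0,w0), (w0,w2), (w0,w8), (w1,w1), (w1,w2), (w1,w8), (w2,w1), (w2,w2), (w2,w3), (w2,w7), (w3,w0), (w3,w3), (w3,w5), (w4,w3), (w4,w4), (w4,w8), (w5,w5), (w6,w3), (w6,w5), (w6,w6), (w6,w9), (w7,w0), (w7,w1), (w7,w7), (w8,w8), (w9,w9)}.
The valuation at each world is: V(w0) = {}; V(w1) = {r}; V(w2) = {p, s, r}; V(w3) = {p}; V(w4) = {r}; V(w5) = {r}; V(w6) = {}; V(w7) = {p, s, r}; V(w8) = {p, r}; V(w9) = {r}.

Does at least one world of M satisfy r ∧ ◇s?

Let φ = r ∧ ◇s. Evaluate φ at each world:
  w0 (successors {w0, w2, w8}): φ is false.
  w1 (successors {w1, w2, w8}): φ is true.
  w2 (successors {w1, w2, w3, w7}): φ is true.
  w3 (successors {w0, w3, w5}): φ is false.
  w4 (successors {w3, w4, w8}): φ is false.
  w5 (successors {w5}): φ is false.
  w6 (successors {w3, w5, w6, w9}): φ is false.
  w7 (successors {w0, w1, w7}): φ is true.
  w8 (successors {w8}): φ is false.
  w9 (successors {w9}): φ is false.
Detail at w1 (witness):
  At w1: r is true, ◇s is true, so r ∧ ◇s is true.
    At w1: ◇s requires s at some successor in {w1, w2, w8}.
      s holds at w2, so ◇s is true at w1.

Yes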